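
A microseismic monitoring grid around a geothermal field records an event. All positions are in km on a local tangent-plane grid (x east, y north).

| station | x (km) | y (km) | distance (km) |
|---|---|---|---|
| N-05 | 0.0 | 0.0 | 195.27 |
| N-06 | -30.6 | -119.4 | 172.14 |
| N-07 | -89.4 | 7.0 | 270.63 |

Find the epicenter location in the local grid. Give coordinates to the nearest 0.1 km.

(140.8, -135.3)

Circle about each station: x² + y² = 195.27²; (x + 30.6)² + (y + 119.4)² = 172.14²; (x + 89.4)² + (y − 7.0)² = 270.63².
Subtracting the N-05 equation from the N-06 and N-07 equations removes the quadratic terms:
-61.2 x − 238.8 y = 23690.91
-178.8 x + 14.0 y = -27068.86
Solving the 2×2 system: x ≈ 140.8, y ≈ -135.3 km.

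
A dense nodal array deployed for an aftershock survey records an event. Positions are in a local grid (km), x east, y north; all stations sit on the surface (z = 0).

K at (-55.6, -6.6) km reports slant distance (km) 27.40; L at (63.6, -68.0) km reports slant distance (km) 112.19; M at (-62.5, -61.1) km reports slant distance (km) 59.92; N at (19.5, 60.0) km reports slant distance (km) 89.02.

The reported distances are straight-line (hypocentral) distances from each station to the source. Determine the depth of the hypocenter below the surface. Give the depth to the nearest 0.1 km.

z ≈ 13.5 km

Each station gives a sphere (x−x_i)² + (y−y_i)² + z² = d_i² (stations at z=0).
Subtracting the K sphere from L and M: z² cancels, leaving linear equations in x and y:
238.4 x − 122.8 y = -6301.80
-13.8 x − 109.0 y = 1664.89
Solving: x ≈ -32.201, y ≈ -11.197 km (keep extra digits for the depth step; rounded: -32.2, -11.2).
Then from the K sphere: z² = 27.40² − (x + 55.6)² − (y + 6.6)² with x = -32.201, y = -11.197, so z ≈ 13.495 ≈ 13.5 km.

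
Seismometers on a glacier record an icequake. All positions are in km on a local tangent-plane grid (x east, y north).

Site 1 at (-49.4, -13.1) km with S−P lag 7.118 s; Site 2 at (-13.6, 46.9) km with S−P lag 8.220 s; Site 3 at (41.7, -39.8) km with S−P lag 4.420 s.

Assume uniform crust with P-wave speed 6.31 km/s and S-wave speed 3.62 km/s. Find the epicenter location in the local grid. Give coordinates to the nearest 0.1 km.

Distance from S−P lag: d = Δt · v_P v_S / (v_P − v_S) = Δt · (6.31·3.62)/(6.31−3.62) ≈ 8.4915·Δt.
So d_Site 1 = 60.44, d_Site 2 = 69.80, d_Site 3 = 37.53 km.
Circle about each station: (x + 49.4)² + (y + 13.1)² = 60.44²; (x + 13.6)² + (y − 46.9)² = 69.80²; (x − 41.7)² + (y + 39.8)² = 37.53².
Subtracting the Site 1 equation from the Site 2 and Site 3 equations removes the quadratic terms:
71.6 x + 120.0 y = -1446.45
182.2 x − 53.4 y = 2955.45
Solving the 2×2 system: x ≈ 10.8, y ≈ -18.5 km.
Check against Site 1 (with the unrounded x, y): √((x + 49.4)²+(y + 13.1)²) = 60.44 ≈ 60.44 km. ✓

10.8 km east, -18.5 km north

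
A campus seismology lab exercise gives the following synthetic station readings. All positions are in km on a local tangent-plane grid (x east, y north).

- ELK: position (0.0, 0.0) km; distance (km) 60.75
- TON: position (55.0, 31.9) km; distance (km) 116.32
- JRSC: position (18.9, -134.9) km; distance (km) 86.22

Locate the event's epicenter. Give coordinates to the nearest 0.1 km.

Circle about each station: x² + y² = 60.75²; (x − 55.0)² + (y − 31.9)² = 116.32²; (x − 18.9)² + (y + 134.9)² = 86.22².
Subtracting the ELK equation from the TON and JRSC equations removes the quadratic terms:
110.0 x + 63.8 y = -5797.17
37.8 x − 269.8 y = 14811.89
Solving the 2×2 system: x ≈ -19.3, y ≈ -57.6 km.
Check against ELK (with the unrounded x, y): √(x²+y²) = 60.75 ≈ 60.75 km. ✓

x ≈ -19.3 km, y ≈ -57.6 km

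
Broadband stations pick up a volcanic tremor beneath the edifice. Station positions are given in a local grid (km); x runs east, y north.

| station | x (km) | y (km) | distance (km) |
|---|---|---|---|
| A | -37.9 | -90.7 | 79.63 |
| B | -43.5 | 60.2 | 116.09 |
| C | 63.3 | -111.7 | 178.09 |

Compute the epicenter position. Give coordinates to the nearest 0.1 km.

Circle about each station: (x + 37.9)² + (y + 90.7)² = 79.63²; (x + 43.5)² + (y − 60.2)² = 116.09²; (x − 63.3)² + (y + 111.7)² = 178.09².
Subtracting pairs of circle equations eliminates x²+y² and gives linear equations (the radical axes):
-11.2 x + 301.8 y = -11282.56
202.4 x − 42.0 y = -18554.23
Solving the 2×2 system: x ≈ -100.2, y ≈ -41.1 km.

(-100.2, -41.1)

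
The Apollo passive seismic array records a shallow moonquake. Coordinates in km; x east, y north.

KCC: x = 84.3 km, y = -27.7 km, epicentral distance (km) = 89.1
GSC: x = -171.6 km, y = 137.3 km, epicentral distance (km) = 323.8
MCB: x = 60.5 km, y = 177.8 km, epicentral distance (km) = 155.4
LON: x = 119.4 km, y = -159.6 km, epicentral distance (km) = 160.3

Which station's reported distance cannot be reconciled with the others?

Solve using three stations at a time. Using KCC, GSC, MCB (subtract circle equations pairwise → linear system) gives (x, y) ≈ (138.2, 43.2).
Distances from that point to each station vs reported:
  KCC: calculated 89.1 vs reported 89.1 → residual 0.0 km
  GSC: calculated 323.8 vs reported 323.8 → residual 0.0 km
  MCB: calculated 155.4 vs reported 155.4 → residual 0.0 km
  LON: calculated 203.7 vs reported 160.3 → residual 43.4 km
KCC, GSC, MCB are mutually consistent (residuals ≈ 0); LON is off by 43.4 km.

LON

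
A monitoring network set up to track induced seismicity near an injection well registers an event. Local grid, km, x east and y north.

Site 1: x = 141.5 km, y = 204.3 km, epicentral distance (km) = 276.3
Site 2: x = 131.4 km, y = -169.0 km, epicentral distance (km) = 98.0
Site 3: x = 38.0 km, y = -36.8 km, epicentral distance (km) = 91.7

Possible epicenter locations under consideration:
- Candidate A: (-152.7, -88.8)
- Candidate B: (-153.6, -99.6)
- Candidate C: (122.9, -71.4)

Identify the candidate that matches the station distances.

Candidate C

For each candidate, compare |candidate − station| to the reported distance:
Candidate A: residuals Site 1 139.0, Site 2 197.2, Site 3 106.0 → max 197.2 km
Candidate B: residuals Site 1 147.3, Site 2 195.3, Site 3 109.9 → max 195.3 km
Candidate C: residuals Site 1 0.0, Site 2 0.0, Site 3 0.0 → max 0.0 km
Only Candidate C has all residuals ≈ 0.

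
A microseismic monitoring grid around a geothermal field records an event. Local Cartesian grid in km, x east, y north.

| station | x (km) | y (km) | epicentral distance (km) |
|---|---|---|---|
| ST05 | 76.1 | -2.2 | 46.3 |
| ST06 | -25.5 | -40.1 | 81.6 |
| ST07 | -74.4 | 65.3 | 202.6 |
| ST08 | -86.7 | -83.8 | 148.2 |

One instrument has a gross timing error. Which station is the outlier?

Solve using three stations at a time. Using ST05, ST06, ST08 (subtract circle equations pairwise → linear system) gives (x, y) ≈ (56.0, -43.8).
Distances from that point to each station vs reported:
  ST05: calculated 46.2 vs reported 46.3 → residual 0.1 km
  ST06: calculated 81.5 vs reported 81.6 → residual 0.1 km
  ST07: calculated 170.0 vs reported 202.6 → residual 32.6 km
  ST08: calculated 148.2 vs reported 148.2 → residual 0.0 km
ST05, ST06, ST08 are mutually consistent (residuals ≈ 0); ST07 is off by 32.6 km.

ST07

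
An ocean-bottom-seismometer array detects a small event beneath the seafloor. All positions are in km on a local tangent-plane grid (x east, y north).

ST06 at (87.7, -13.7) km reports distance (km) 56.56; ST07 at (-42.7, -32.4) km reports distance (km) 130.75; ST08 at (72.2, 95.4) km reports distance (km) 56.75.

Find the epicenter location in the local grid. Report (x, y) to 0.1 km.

Circle about each station: (x − 87.7)² + (y + 13.7)² = 56.56²; (x + 42.7)² + (y + 32.4)² = 130.75²; (x − 72.2)² + (y − 95.4)² = 56.75².
Subtracting the ST06 equation from the ST07 and ST08 equations removes the quadratic terms:
-260.8 x − 37.4 y = -18902.46
-31.0 x + 218.2 y = 6413.49
Solving the 2×2 system: x ≈ 66.9, y ≈ 38.9 km.

66.9 km east, 38.9 km north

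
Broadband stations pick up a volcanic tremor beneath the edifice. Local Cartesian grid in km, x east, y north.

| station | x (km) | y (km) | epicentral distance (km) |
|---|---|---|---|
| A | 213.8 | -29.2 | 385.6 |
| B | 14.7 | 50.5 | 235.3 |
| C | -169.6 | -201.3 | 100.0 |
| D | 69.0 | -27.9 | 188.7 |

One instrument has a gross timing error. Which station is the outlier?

D

Solve using three stations at a time. Using A, B, C (subtract circle equations pairwise → linear system) gives (x, y) ≈ (-165.0, -101.4).
Distances from that point to each station vs reported:
  A: calculated 385.6 vs reported 385.6 → residual 0.0 km
  B: calculated 235.3 vs reported 235.3 → residual 0.0 km
  C: calculated 100.0 vs reported 100.0 → residual 0.0 km
  D: calculated 245.3 vs reported 188.7 → residual 56.6 km
A, B, C are mutually consistent (residuals ≈ 0); D is off by 56.6 km.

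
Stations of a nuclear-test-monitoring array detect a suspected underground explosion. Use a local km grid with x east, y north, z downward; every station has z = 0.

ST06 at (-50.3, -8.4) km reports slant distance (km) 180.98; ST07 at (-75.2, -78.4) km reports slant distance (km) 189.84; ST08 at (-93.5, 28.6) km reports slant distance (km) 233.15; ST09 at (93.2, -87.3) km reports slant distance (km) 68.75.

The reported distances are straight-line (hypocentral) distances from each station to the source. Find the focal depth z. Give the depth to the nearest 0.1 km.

Each station gives a sphere (x−x_i)² + (y−y_i)² + z² = d_i² (stations at z=0).
Subtracting the ST06 sphere from ST07 and ST08: z² cancels, leaving linear equations in x and y:
-49.8 x − 140.0 y = 5915.48
-86.4 x + 74.0 y = -14645.60
Solving: x ≈ 102.187, y ≈ -78.603 km (keep extra digits for the depth step; rounded: 102.2, -78.6).
Then from the ST06 sphere: z² = 180.98² − (x + 50.3)² − (y + 8.4)² with x = 102.187, y = -78.603, so z ≈ 67.624 ≈ 67.6 km.

67.6 km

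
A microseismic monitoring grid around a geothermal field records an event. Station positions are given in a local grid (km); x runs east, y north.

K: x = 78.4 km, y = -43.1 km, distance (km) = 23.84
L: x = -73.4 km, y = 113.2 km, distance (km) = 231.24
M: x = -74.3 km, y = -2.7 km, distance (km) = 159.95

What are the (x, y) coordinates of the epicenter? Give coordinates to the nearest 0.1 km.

x ≈ 72.5 km, y ≈ -66.2 km

Circle about each station: (x − 78.4)² + (y + 43.1)² = 23.84²; (x + 73.4)² + (y − 113.2)² = 231.24²; (x + 74.3)² + (y + 2.7)² = 159.95².
Subtracting pairs of circle equations eliminates x²+y² and gives linear equations (the radical axes):
-303.6 x + 312.6 y = -42705.96
-305.4 x + 80.8 y = -27492.05
Solving the 2×2 system: x ≈ 72.5, y ≈ -66.2 km.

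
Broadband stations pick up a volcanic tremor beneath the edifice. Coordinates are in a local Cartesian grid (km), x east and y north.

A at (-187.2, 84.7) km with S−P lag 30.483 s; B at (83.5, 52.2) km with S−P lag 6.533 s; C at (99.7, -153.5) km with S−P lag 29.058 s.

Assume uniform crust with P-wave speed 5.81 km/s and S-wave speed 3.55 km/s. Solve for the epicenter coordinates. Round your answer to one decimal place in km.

89.7 km east, 111.5 km north

Distance from S−P lag: d = Δt · v_P v_S / (v_P − v_S) = Δt · (5.81·3.55)/(5.81−3.55) ≈ 9.1263·Δt.
So d_A = 278.20, d_B = 59.62, d_C = 265.19 km.
Circle about each station: (x + 187.2)² + (y − 84.7)² = 278.20²; (x − 83.5)² + (y − 52.2)² = 59.62²; (x − 99.7)² + (y + 153.5)² = 265.19².
Subtracting the A equation from the B and C equations removes the quadratic terms:
541.4 x − 65.0 y = 41319.86
573.8 x − 476.4 y = -1646.09
Solving the 2×2 system: x ≈ 89.7, y ≈ 111.5 km.
Check against A (with the unrounded x, y): √((x + 187.2)²+(y − 84.7)²) = 278.20 ≈ 278.20 km. ✓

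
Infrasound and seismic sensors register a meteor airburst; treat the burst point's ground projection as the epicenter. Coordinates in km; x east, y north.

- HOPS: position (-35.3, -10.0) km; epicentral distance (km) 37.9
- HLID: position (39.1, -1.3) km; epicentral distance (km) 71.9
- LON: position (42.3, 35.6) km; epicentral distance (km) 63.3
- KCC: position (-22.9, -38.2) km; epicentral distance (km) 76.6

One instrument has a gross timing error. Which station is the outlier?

HOPS

Solve using three stations at a time. Using HLID, LON, KCC (subtract circle equations pairwise → linear system) gives (x, y) ≈ (-20.8, 38.2).
Distances from that point to each station vs reported:
  HOPS: calculated 50.4 vs reported 37.9 → residual 12.5 km
  HLID: calculated 71.8 vs reported 71.9 → residual 0.1 km
  LON: calculated 63.1 vs reported 63.3 → residual 0.2 km
  KCC: calculated 76.5 vs reported 76.6 → residual 0.1 km
HLID, LON, KCC are mutually consistent (residuals ≈ 0); HOPS is off by 12.5 km.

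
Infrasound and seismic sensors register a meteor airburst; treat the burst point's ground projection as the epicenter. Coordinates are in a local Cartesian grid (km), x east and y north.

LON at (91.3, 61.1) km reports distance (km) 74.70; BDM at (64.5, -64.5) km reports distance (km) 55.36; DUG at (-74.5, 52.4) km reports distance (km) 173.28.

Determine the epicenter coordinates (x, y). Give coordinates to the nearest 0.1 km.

x ≈ 85.8 km, y ≈ -13.4 km

Circle about each station: (x − 91.3)² + (y − 61.1)² = 74.70²; (x − 64.5)² + (y + 64.5)² = 55.36²; (x + 74.5)² + (y − 52.4)² = 173.28².
Subtracting pairs of circle equations eliminates x²+y² and gives linear equations (the radical axes):
-53.6 x − 251.2 y = -1233.04
-331.6 x − 17.4 y = -28218.76
Solving the 2×2 system: x ≈ 85.8, y ≈ -13.4 km.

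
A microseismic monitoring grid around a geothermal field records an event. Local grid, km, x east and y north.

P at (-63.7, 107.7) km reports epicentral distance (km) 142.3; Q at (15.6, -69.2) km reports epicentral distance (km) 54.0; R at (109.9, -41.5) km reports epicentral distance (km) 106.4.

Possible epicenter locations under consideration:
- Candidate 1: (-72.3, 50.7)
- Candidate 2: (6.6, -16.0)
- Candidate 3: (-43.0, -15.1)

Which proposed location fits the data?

For each candidate, compare |candidate − station| to the reported distance:
Candidate 1: residuals P 84.7, Q 94.7, R 97.8 → max 97.8 km
Candidate 2: residuals P 0.0, Q 0.0, R 0.0 → max 0.0 km
Candidate 3: residuals P 17.8, Q 25.8, R 48.8 → max 48.8 km
Only Candidate 2 has all residuals ≈ 0.

Candidate 2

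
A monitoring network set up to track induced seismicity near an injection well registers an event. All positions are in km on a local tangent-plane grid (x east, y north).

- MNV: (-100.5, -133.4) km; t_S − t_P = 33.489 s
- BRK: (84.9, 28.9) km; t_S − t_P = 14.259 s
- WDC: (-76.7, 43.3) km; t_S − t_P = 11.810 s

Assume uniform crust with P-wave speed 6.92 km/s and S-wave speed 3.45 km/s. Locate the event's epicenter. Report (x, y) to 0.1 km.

-1.8 km east, 74.8 km north

Distance from S−P lag: d = Δt · v_P v_S / (v_P − v_S) = Δt · (6.92·3.45)/(6.92−3.45) ≈ 6.8801·Δt.
So d_MNV = 230.41, d_BRK = 98.10, d_WDC = 81.25 km.
Circle about each station: (x + 100.5)² + (y + 133.4)² = 230.41²; (x − 84.9)² + (y − 28.9)² = 98.10²; (x + 76.7)² + (y − 43.3)² = 81.25².
Subtracting pairs of circle equations eliminates x²+y² and gives linear equations (the radical axes):
370.8 x + 324.6 y = 23612.57
47.6 x + 353.4 y = 26349.18
Solving the 2×2 system: x ≈ -1.8, y ≈ 74.8 km.
Check against MNV (with the unrounded x, y): √((x + 100.5)²+(y + 133.4)²) = 230.41 ≈ 230.41 km. ✓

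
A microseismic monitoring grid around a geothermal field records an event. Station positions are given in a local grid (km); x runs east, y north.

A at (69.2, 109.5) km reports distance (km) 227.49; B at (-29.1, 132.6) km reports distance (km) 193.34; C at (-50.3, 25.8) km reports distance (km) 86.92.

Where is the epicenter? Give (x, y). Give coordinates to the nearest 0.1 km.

-93.2 km east, -49.8 km north

Circle about each station: (x − 69.2)² + (y − 109.5)² = 227.49²; (x + 29.1)² + (y − 132.6)² = 193.34²; (x + 50.3)² + (y − 25.8)² = 86.92².
Subtracting pairs of circle equations eliminates x²+y² and gives linear equations (the radical axes):
-196.6 x + 46.2 y = 16022.02
-239.0 x − 167.4 y = 30613.45
Solving the 2×2 system: x ≈ -93.2, y ≈ -49.8 km.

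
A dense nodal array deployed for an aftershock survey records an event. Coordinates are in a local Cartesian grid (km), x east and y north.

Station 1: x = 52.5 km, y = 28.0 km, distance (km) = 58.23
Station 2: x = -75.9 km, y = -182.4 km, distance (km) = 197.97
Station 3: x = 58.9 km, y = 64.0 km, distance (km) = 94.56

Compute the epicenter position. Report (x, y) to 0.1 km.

Circle about each station: (x − 52.5)² + (y − 28.0)² = 58.23²; (x + 75.9)² + (y + 182.4)² = 197.97²; (x − 58.9)² + (y − 64.0)² = 94.56².
Subtracting pairs of circle equations eliminates x²+y² and gives linear equations (the radical axes):
-256.8 x − 420.8 y = -311.07
12.8 x + 72.0 y = -1525.90
Solving the 2×2 system: x ≈ 50.7, y ≈ -30.2 km.

(50.7, -30.2)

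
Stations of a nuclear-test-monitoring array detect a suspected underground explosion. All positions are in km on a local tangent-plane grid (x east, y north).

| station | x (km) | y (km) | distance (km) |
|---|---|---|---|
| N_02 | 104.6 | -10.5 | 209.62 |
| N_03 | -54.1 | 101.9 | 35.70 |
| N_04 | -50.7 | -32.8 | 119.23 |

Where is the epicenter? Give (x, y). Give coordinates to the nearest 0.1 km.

(-83.6, 81.8)

Circle about each station: (x − 104.6)² + (y + 10.5)² = 209.62²; (x + 54.1)² + (y − 101.9)² = 35.70²; (x + 50.7)² + (y + 32.8)² = 119.23².
Subtracting pairs of circle equations eliminates x²+y² and gives linear equations (the radical axes):
-317.4 x + 224.8 y = 44925.06
-310.6 x − 44.6 y = 22319.67
Solving the 2×2 system: x ≈ -83.6, y ≈ 81.8 km.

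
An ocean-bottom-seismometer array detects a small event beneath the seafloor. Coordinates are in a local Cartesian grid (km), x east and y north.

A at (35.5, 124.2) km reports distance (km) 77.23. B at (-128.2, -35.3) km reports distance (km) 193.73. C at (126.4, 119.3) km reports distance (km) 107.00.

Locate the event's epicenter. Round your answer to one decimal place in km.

Circle about each station: (x − 35.5)² + (y − 124.2)² = 77.23²; (x + 128.2)² + (y + 35.3)² = 193.73²; (x − 126.4)² + (y − 119.3)² = 107.00².
Subtracting the A equation from the B and C equations removes the quadratic terms:
-327.4 x − 319.0 y = -30571.40
181.8 x − 9.8 y = 8039.03
Solving the 2×2 system: x ≈ 46.8, y ≈ 47.8 km.

x ≈ 46.8 km, y ≈ 47.8 km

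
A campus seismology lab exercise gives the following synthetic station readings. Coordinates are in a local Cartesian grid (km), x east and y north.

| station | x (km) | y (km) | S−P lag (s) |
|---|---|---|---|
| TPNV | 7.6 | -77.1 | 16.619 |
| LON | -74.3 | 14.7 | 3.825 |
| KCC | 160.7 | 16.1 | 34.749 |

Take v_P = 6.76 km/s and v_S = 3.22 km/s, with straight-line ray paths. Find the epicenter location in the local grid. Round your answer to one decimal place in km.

Distance from S−P lag: d = Δt · v_P v_S / (v_P − v_S) = Δt · (6.76·3.22)/(6.76−3.22) ≈ 6.1489·Δt.
So d_TPNV = 102.19, d_LON = 23.52, d_KCC = 213.67 km.
Circle about each station: (x − 7.6)² + (y + 77.1)² = 102.19²; (x + 74.3)² + (y − 14.7)² = 23.52²; (x − 160.7)² + (y − 16.1)² = 213.67².
Subtracting the TPNV equation from the LON and KCC equations removes the quadratic terms:
-163.8 x + 183.6 y = 9624.02
306.2 x + 186.4 y = -15130.54
Solving the 2×2 system: x ≈ -52.7, y ≈ 5.4 km.

x ≈ -52.7 km, y ≈ 5.4 km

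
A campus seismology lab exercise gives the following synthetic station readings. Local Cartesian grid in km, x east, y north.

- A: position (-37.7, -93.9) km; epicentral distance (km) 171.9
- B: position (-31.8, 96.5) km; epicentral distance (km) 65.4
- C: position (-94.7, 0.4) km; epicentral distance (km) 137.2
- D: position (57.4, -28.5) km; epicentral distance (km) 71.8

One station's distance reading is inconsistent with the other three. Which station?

Solve using three stations at a time. Using A, B, C (subtract circle equations pairwise → linear system) gives (x, y) ≈ (25.9, 65.8).
Distances from that point to each station vs reported:
  A: calculated 171.9 vs reported 171.9 → residual 0.0 km
  B: calculated 65.4 vs reported 65.4 → residual 0.0 km
  C: calculated 137.2 vs reported 137.2 → residual 0.0 km
  D: calculated 99.4 vs reported 71.8 → residual 27.6 km
A, B, C are mutually consistent (residuals ≈ 0); D is off by 27.6 km.

D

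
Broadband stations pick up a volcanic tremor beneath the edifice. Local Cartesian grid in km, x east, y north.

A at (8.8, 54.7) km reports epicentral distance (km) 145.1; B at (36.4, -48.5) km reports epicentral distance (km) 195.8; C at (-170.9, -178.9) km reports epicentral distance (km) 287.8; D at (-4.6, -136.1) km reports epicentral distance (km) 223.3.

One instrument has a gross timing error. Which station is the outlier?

C

Solve using three stations at a time. Using A, B, D (subtract circle equations pairwise → linear system) gives (x, y) ≈ (-135.8, 44.5).
Distances from that point to each station vs reported:
  A: calculated 144.9 vs reported 145.1 → residual 0.2 km
  B: calculated 195.7 vs reported 195.8 → residual 0.1 km
  C: calculated 226.1 vs reported 287.8 → residual 61.7 km
  D: calculated 223.2 vs reported 223.3 → residual 0.1 km
A, B, D are mutually consistent (residuals ≈ 0); C is off by 61.7 km.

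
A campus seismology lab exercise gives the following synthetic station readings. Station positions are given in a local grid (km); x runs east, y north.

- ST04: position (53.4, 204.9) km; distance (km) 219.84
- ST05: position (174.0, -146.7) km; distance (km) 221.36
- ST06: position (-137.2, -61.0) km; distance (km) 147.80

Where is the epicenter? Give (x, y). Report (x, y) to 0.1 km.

Circle about each station: (x − 53.4)² + (y − 204.9)² = 219.84²; (x − 174.0)² + (y + 146.7)² = 221.36²; (x + 137.2)² + (y + 61.0)² = 147.80².
Subtracting the ST04 equation from the ST05 and ST06 equations removes the quadratic terms:
241.2 x − 703.2 y = 6290.70
-381.2 x − 531.8 y = 4194.06
Solving the 2×2 system: x ≈ 1.0, y ≈ -8.6 km.

x ≈ 1.0 km, y ≈ -8.6 km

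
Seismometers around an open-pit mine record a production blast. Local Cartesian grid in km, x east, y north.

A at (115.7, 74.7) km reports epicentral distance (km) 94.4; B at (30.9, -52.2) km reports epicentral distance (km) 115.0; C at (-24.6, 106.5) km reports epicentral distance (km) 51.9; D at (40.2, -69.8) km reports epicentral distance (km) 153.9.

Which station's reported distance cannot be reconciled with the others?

B

Solve using three stations at a time. Using A, C, D (subtract circle equations pairwise → linear system) gives (x, y) ≈ (21.7, 83.0).
Distances from that point to each station vs reported:
  A: calculated 94.4 vs reported 94.4 → residual 0.0 km
  B: calculated 135.5 vs reported 115.0 → residual 20.5 km
  C: calculated 51.9 vs reported 51.9 → residual 0.0 km
  D: calculated 153.9 vs reported 153.9 → residual 0.0 km
A, C, D are mutually consistent (residuals ≈ 0); B is off by 20.5 km.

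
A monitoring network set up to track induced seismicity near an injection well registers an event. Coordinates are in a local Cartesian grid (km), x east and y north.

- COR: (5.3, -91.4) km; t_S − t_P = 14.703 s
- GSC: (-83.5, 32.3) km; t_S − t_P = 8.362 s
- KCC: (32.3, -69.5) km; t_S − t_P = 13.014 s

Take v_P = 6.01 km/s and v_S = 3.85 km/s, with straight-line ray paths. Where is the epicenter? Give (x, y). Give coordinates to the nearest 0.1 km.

(-0.5, 66.0)

Distance from S−P lag: d = Δt · v_P v_S / (v_P − v_S) = Δt · (6.01·3.85)/(6.01−3.85) ≈ 10.7123·Δt.
So d_COR = 157.50, d_GSC = 89.58, d_KCC = 139.41 km.
Circle about each station: (x − 5.3)² + (y + 91.4)² = 157.50²; (x + 83.5)² + (y − 32.3)² = 89.58²; (x − 32.3)² + (y + 69.5)² = 139.41².
Subtracting the COR equation from the GSC and KCC equations removes the quadratic terms:
-177.6 x + 247.4 y = 16415.16
54.0 x + 43.8 y = 2862.59
Solving the 2×2 system: x ≈ -0.5, y ≈ 66.0 km.
Check against COR (with the unrounded x, y): √((x − 5.3)²+(y + 91.4)²) = 157.49 ≈ 157.50 km. ✓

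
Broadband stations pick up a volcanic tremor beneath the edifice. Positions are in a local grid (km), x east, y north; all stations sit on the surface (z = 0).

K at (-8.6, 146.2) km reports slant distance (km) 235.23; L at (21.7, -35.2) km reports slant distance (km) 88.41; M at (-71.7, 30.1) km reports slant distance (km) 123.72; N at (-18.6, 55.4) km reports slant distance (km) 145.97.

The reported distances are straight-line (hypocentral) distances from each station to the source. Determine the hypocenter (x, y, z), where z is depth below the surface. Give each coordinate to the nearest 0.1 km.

Each station gives a sphere (x−x_i)² + (y−y_i)² + z² = d_i² (stations at z=0).
Subtracting the K sphere from L and M: z² cancels, leaving linear equations in x and y:
60.6 x − 362.8 y = 27778.35
-126.2 x − 232.2 y = 24625.01
Solving: x ≈ -41.496, y ≈ -83.498 km (keep extra digits for the depth step; rounded: -41.5, -83.5).
Then from the K sphere: z² = 235.23² − (x + 8.6)² − (y − 146.2)² with x = -41.496, y = -83.498, so z ≈ 38.598 ≈ 38.6 km.

x ≈ -41.5 km, y ≈ -83.5 km, depth ≈ 38.6 km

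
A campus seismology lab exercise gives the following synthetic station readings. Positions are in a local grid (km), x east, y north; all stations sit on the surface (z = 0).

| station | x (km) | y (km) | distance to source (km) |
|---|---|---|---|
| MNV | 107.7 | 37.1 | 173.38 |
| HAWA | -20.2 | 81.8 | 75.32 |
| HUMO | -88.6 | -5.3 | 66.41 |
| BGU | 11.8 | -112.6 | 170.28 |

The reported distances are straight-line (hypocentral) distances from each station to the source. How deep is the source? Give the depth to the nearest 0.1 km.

Each station gives a sphere (x−x_i)² + (y−y_i)² + z² = d_i² (stations at z=0).
Subtracting the MNV sphere from HAWA and HUMO: z² cancels, leaving linear equations in x and y:
-255.8 x + 89.4 y = 18511.10
-392.6 x − 84.8 y = 20552.69
Solving: x ≈ -59.995, y ≈ 35.395 km (keep extra digits for the depth step; rounded: -60.0, 35.4).
Then from the MNV sphere: z² = 173.38² − (x − 107.7)² − (y − 37.1)² with x = -59.995, y = 35.395, so z ≈ 44.001 ≈ 44.0 km.
Check against BGU (with the unrounded solution): distance 170.27 ≈ 170.28 km. ✓

44.0 km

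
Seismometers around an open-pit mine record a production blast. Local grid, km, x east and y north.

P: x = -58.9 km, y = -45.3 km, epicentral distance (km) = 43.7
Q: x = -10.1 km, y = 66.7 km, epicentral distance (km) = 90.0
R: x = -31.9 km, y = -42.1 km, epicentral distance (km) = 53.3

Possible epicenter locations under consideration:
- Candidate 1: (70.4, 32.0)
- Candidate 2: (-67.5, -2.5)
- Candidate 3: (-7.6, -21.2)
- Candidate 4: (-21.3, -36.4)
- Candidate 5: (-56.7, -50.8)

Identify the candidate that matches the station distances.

For each candidate, compare |candidate − station| to the reported distance:
Candidate 1: residuals P 106.9, Q 2.3, R 73.0 → max 106.9 km
Candidate 2: residuals P 0.0, Q 0.1, R 0.1 → max 0.1 km
Candidate 3: residuals P 13.0, Q 2.1, R 21.2 → max 21.2 km
Candidate 4: residuals P 5.1, Q 13.7, R 41.3 → max 41.3 km
Candidate 5: residuals P 37.8, Q 36.4, R 27.0 → max 37.8 km
Only Candidate 2 has all residuals ≈ 0.

Candidate 2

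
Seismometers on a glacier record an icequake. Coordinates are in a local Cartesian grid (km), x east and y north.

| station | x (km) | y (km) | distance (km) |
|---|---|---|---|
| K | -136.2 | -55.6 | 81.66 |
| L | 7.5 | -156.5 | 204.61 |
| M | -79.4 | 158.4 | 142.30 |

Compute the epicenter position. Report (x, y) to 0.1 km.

Circle about each station: (x + 136.2)² + (y + 55.6)² = 81.66²; (x − 7.5)² + (y + 156.5)² = 204.61²; (x + 79.4)² + (y − 158.4)² = 142.30².
Subtracting the K equation from the L and M equations removes the quadratic terms:
287.4 x − 201.8 y = -32290.20
113.6 x + 428.0 y = -3827.81
Solving the 2×2 system: x ≈ -100.0, y ≈ 17.6 km.
Check against K (with the unrounded x, y): √((x + 136.2)²+(y + 55.6)²) = 81.66 ≈ 81.66 km. ✓

-100.0 km east, 17.6 km north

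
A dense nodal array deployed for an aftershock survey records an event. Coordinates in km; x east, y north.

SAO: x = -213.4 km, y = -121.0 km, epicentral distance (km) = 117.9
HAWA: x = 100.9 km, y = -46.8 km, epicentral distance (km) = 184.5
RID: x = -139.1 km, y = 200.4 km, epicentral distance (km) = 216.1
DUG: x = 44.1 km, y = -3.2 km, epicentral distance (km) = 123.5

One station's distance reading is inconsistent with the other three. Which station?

Solve using three stations at a time. Using HAWA, RID, DUG (subtract circle equations pairwise → linear system) gives (x, y) ≈ (-79.2, -7.1).
Distances from that point to each station vs reported:
  SAO: calculated 176.0 vs reported 117.9 → residual 58.1 km
  HAWA: calculated 184.4 vs reported 184.5 → residual 0.1 km
  RID: calculated 216.0 vs reported 216.1 → residual 0.1 km
  DUG: calculated 123.3 vs reported 123.5 → residual 0.2 km
HAWA, RID, DUG are mutually consistent (residuals ≈ 0); SAO is off by 58.1 km.

SAO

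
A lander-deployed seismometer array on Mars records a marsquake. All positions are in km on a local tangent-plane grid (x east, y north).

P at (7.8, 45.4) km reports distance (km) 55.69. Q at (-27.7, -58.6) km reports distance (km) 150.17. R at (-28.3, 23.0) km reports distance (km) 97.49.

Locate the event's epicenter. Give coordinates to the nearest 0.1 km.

(60.7, 62.8)

Circle about each station: (x − 7.8)² + (y − 45.4)² = 55.69²; (x + 27.7)² + (y + 58.6)² = 150.17²; (x + 28.3)² + (y − 23.0)² = 97.49².
Subtracting the P equation from the Q and R equations removes the quadratic terms:
-71.0 x − 208.0 y = -17370.40
-72.2 x − 44.8 y = -7195.03
Solving the 2×2 system: x ≈ 60.7, y ≈ 62.8 km.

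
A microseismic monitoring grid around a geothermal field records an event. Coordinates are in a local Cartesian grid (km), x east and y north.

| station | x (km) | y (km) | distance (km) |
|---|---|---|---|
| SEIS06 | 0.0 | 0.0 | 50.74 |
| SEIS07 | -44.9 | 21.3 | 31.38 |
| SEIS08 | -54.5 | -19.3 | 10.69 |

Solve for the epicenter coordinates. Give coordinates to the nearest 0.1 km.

Circle about each station: x² + y² = 50.74²; (x + 44.9)² + (y − 21.3)² = 31.38²; (x + 54.5)² + (y + 19.3)² = 10.69².
Subtracting pairs of circle equations eliminates x²+y² and gives linear equations (the radical axes):
-89.8 x + 42.6 y = 4059.54
-109.0 x − 38.6 y = 5803.01
Solving the 2×2 system: x ≈ -49.8, y ≈ -9.7 km.
Check against SEIS06 (with the unrounded x, y): √(x²+y²) = 50.74 ≈ 50.74 km. ✓

-49.8 km east, -9.7 km north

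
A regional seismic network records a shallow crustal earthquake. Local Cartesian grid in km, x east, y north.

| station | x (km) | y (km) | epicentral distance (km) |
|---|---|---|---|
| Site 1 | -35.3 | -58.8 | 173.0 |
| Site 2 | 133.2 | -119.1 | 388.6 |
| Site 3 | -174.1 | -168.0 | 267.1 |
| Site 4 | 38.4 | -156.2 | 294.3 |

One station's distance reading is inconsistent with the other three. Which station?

Site 2

Solve using three stations at a time. Using Site 1, Site 3, Site 4 (subtract circle equations pairwise → linear system) gives (x, y) ≈ (-117.9, 93.1).
Distances from that point to each station vs reported:
  Site 1: calculated 172.9 vs reported 173.0 → residual 0.1 km
  Site 2: calculated 328.8 vs reported 388.6 → residual 59.8 km
  Site 3: calculated 267.0 vs reported 267.1 → residual 0.1 km
  Site 4: calculated 294.2 vs reported 294.3 → residual 0.1 km
Site 1, Site 3, Site 4 are mutually consistent (residuals ≈ 0); Site 2 is off by 59.8 km.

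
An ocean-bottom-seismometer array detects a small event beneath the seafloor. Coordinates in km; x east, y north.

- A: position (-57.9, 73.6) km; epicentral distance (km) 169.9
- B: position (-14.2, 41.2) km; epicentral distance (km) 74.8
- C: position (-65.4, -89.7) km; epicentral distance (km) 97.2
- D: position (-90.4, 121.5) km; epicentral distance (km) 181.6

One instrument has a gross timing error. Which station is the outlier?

Solve using three stations at a time. Using B, C, D (subtract circle equations pairwise → linear system) gives (x, y) ≈ (10.8, -29.3).
Distances from that point to each station vs reported:
  A: calculated 123.7 vs reported 169.9 → residual 46.2 km
  B: calculated 74.8 vs reported 74.8 → residual 0.0 km
  C: calculated 97.2 vs reported 97.2 → residual 0.0 km
  D: calculated 181.6 vs reported 181.6 → residual 0.0 km
B, C, D are mutually consistent (residuals ≈ 0); A is off by 46.2 km.

A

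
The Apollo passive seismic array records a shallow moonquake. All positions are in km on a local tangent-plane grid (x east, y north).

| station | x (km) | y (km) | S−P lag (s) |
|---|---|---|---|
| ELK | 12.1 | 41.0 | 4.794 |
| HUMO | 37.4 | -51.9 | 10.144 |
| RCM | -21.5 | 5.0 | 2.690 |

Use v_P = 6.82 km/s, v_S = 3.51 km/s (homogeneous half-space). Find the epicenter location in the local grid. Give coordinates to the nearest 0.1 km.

(-2.6, 9.6)

Distance from S−P lag: d = Δt · v_P v_S / (v_P − v_S) = Δt · (6.82·3.51)/(6.82−3.51) ≈ 7.2321·Δt.
So d_ELK = 34.67, d_HUMO = 73.36, d_RCM = 19.45 km.
Circle about each station: (x − 12.1)² + (y − 41.0)² = 34.67²; (x − 37.4)² + (y + 51.9)² = 73.36²; (x + 21.5)² + (y − 5.0)² = 19.45².
Subtracting the ELK equation from the HUMO and RCM equations removes the quadratic terms:
50.6 x − 185.8 y = -1914.72
-67.2 x − 72.0 y = -516.45
Solving the 2×2 system: x ≈ -2.6, y ≈ 9.6 km.
Check against ELK (with the unrounded x, y): √((x − 12.1)²+(y − 41.0)²) = 34.67 ≈ 34.67 km. ✓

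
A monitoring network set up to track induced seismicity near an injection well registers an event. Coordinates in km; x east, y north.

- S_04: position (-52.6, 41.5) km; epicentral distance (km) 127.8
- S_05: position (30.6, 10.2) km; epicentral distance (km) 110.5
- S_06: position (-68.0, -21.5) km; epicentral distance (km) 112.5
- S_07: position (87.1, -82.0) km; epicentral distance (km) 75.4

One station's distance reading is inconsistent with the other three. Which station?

Solve using three stations at a time. Using S_05, S_06, S_07 (subtract circle equations pairwise → linear system) gives (x, y) ≈ (13.6, -99.0).
Distances from that point to each station vs reported:
  S_04: calculated 155.3 vs reported 127.8 → residual 27.5 km
  S_05: calculated 110.5 vs reported 110.5 → residual 0.0 km
  S_06: calculated 112.5 vs reported 112.5 → residual 0.0 km
  S_07: calculated 75.5 vs reported 75.4 → residual 0.1 km
S_05, S_06, S_07 are mutually consistent (residuals ≈ 0); S_04 is off by 27.5 km.

S_04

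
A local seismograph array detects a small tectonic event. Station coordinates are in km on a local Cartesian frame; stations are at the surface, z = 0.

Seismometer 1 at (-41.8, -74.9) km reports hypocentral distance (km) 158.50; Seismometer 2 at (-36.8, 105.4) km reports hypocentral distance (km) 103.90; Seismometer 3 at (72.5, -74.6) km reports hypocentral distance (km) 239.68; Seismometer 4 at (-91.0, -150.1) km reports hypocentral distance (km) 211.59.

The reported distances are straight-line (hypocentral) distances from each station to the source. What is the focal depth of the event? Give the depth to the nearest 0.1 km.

Each station gives a sphere (x−x_i)² + (y−y_i)² + z² = d_i² (stations at z=0).
Subtracting the Seismometer 1 sphere from Seismometer 2 and Seismometer 3: z² cancels, leaving linear equations in x and y:
10.0 x + 360.6 y = 19433.19
228.6 x + 0.6 y = -28860.09
Solving: x ≈ -126.398, y ≈ 57.396 km (keep extra digits for the depth step; rounded: -126.4, 57.4).
Then from the Seismometer 1 sphere: z² = 158.50² − (x + 41.8)² − (y + 74.9)² with x = -126.398, y = 57.396, so z ≈ 21.522 ≈ 21.5 km.
Check against Seismometer 4 (with the unrounded solution): distance 211.59 ≈ 211.59 km. ✓

z ≈ 21.5 km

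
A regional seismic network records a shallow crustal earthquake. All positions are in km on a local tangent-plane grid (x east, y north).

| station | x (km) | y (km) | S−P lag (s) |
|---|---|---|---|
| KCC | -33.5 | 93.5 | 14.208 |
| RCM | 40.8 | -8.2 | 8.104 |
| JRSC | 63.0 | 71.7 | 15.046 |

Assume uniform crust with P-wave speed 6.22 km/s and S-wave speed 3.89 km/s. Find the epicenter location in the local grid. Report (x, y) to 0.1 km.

x ≈ -29.8 km, y ≈ -54.0 km

Distance from S−P lag: d = Δt · v_P v_S / (v_P − v_S) = Δt · (6.22·3.89)/(6.22−3.89) ≈ 10.3845·Δt.
So d_KCC = 147.54, d_RCM = 84.16, d_JRSC = 156.24 km.
Circle about each station: (x + 33.5)² + (y − 93.5)² = 147.54²; (x − 40.8)² + (y + 8.2)² = 84.16²; (x − 63.0)² + (y − 71.7)² = 156.24².
Subtracting pairs of circle equations eliminates x²+y² and gives linear equations (the radical axes):
148.6 x − 203.4 y = 6552.53
193.0 x − 43.6 y = -3397.50
Solving the 2×2 system: x ≈ -29.8, y ≈ -54.0 km.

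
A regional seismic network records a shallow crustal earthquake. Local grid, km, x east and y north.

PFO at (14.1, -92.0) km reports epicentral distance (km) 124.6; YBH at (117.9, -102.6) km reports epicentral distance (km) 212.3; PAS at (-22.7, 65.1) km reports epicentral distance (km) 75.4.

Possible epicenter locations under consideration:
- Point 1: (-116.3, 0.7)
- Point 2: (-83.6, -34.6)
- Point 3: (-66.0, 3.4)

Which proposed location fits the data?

Point 3

For each candidate, compare |candidate − station| to the reported distance:
Point 1: residuals PFO 35.4, YBH 43.7, PAS 38.2 → max 43.7 km
Point 2: residuals PFO 11.3, YBH 0.4, PAS 41.4 → max 41.4 km
Point 3: residuals PFO 0.0, YBH 0.0, PAS 0.0 → max 0.0 km
Only Point 3 has all residuals ≈ 0.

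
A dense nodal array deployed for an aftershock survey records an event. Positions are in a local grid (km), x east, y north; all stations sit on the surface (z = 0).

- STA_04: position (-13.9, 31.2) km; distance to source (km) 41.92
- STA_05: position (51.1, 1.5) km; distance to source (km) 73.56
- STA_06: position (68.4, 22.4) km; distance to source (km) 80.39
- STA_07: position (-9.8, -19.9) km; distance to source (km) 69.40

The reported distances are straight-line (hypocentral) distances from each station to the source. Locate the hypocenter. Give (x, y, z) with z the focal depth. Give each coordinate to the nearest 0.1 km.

Each station gives a sphere (x−x_i)² + (y−y_i)² + z² = d_i² (stations at z=0).
Subtracting the STA_04 sphere from STA_05 and STA_06: z² cancels, leaving linear equations in x and y:
130.0 x − 59.4 y = -2206.98
164.6 x − 17.6 y = -691.60
Solving: x ≈ -0.299, y ≈ 36.501 km (keep extra digits for the depth step; rounded: -0.3, 36.5).
Then from the STA_04 sphere: z² = 41.92² − (x + 13.9)² − (y − 31.2)² with x = -0.299, y = 36.501, so z ≈ 39.296 ≈ 39.3 km.

x ≈ -0.3 km, y ≈ 36.5 km, depth ≈ 39.3 km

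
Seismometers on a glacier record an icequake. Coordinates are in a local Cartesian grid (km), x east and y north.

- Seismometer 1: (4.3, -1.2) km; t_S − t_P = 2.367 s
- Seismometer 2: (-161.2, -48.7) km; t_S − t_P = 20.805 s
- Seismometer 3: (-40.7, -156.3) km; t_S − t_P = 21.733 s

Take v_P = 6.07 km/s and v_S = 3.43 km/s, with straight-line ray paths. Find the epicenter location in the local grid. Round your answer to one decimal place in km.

Distance from S−P lag: d = Δt · v_P v_S / (v_P − v_S) = Δt · (6.07·3.43)/(6.07−3.43) ≈ 7.8864·Δt.
So d_Seismometer 1 = 18.67, d_Seismometer 2 = 164.08, d_Seismometer 3 = 171.40 km.
Circle about each station: (x − 4.3)² + (y + 1.2)² = 18.67²; (x + 161.2)² + (y + 48.7)² = 164.08²; (x + 40.7)² + (y + 156.3)² = 171.40².
Subtracting pairs of circle equations eliminates x²+y² and gives linear equations (the radical axes):
-331.0 x − 95.0 y = 1763.52
-90.0 x − 310.2 y = -2963.14
Solving the 2×2 system: x ≈ -8.8, y ≈ 12.1 km.
Check against Seismometer 1 (with the unrounded x, y): √((x − 4.3)²+(y + 1.2)²) = 18.67 ≈ 18.67 km. ✓

-8.8 km east, 12.1 km north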